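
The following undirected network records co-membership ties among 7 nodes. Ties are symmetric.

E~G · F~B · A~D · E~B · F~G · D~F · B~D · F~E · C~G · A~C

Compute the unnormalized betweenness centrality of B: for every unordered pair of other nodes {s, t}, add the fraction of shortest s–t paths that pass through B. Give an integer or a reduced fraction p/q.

Pairs whose geodesics pass through B — D–E: 1/2; A–E: 1/3.
All other pairs contribute 0.
Summing the contributions gives betweenness(B) = 5/6.

5/6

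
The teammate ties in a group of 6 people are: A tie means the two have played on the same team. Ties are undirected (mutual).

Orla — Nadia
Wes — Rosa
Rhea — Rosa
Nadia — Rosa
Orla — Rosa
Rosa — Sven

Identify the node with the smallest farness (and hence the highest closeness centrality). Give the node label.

Farness (sum of distances to all others) for each node — Nadia:8, Orla:8, Rhea:9, Rosa:5, Sven:9, Wes:9.
The smallest farness is 5, for Rosa, so Rosa has the highest closeness.

Rosa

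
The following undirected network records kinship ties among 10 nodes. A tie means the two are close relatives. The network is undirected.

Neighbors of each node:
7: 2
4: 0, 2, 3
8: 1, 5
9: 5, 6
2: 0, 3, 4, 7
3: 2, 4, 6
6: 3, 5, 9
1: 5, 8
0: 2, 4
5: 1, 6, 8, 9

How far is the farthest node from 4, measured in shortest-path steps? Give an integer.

Distances from 4: 0:1, 1:4, 2:1, 3:1, 5:3, 6:2, 7:2, 8:4, 9:3.
The largest is 4 (to 1 and 8), so the eccentricity of 4 is 4.

4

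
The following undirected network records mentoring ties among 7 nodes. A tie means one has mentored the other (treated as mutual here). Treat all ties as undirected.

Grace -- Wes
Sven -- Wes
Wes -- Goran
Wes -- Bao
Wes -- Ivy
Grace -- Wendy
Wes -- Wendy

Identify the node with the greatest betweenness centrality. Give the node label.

Unnormalized betweenness of each node: Bao:0, Goran:0, Grace:0, Ivy:0, Sven:0, Wendy:0, Wes:14.
Wes has the largest value, 14, making it the main broker — the node through which the most shortest paths run.

Wes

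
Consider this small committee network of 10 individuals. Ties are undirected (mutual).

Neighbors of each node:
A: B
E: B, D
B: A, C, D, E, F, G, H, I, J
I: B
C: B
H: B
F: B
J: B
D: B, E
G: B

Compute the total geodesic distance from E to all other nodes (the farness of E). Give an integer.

16

Distances from E: A:2, B:1, C:2, D:1, F:2, G:2, H:2, I:2, J:2.
Sum = 2 + 1 + 2 + 1 + 2 + 2 + 2 + 2 + 2 = 16.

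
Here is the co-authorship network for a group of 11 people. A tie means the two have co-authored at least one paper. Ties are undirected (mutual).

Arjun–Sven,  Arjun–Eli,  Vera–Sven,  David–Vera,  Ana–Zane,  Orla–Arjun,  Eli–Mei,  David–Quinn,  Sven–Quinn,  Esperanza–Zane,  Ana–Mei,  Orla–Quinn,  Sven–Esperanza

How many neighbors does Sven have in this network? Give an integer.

4

Sven is directly tied to Arjun, Esperanza, Quinn, and Vera. That is 4 neighbors, so the degree of Sven is 4.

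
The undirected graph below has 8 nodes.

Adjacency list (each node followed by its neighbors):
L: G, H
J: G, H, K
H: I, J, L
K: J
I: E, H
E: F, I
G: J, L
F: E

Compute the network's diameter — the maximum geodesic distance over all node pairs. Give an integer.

Eccentricity of each node (its greatest distance to any other): E:4, F:5, G:5, H:3, I:3, J:4, K:5, L:4.
The maximum eccentricity is 5, realized for instance by the pair K–F via K – J – H – I – E – F. So the diameter is 5.

5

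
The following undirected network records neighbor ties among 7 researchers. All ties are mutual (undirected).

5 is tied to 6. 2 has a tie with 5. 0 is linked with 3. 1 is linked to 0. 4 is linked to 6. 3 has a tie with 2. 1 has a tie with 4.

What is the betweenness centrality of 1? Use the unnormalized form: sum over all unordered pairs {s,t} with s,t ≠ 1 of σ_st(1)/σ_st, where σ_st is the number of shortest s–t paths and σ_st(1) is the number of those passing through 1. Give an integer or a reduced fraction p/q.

Pairs whose geodesics pass through 1 — 0–4: 1; 0–6: 1; 4–3: 1.
All other pairs contribute 0.
Summing the contributions gives betweenness(1) = 3.

3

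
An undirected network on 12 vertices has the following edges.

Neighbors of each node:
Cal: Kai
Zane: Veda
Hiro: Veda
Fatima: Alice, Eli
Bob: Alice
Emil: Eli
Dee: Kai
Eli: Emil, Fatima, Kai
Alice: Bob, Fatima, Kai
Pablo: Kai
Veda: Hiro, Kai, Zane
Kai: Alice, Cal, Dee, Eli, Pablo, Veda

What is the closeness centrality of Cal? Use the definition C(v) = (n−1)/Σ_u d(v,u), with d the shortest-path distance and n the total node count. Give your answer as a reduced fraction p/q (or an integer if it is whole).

11/26

Distances from Cal: Alice:2, Bob:3, Dee:2, Eli:2, Emil:3, Fatima:3, Hiro:3, Kai:1, Pablo:2, Veda:2, Zane:3. Sum = 26.
n = 12, so closeness = 11/26.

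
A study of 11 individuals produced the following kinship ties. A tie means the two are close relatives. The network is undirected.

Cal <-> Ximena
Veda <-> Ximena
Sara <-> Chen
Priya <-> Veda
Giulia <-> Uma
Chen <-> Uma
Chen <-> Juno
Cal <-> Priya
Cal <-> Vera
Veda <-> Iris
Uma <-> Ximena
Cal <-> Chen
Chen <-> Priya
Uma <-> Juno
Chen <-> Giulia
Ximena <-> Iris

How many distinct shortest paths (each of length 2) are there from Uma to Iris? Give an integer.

1

The shortest distance is 2, and the only length-2 path is Uma–Ximena–Iris. So there is exactly 1 shortest path.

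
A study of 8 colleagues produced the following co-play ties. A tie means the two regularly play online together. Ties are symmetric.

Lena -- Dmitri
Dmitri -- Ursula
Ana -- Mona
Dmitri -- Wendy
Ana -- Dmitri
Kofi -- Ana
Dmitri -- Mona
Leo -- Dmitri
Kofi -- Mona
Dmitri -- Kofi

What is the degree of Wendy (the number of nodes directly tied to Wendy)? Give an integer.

Wendy is directly tied to Dmitri. That is 1 neighbor, so the degree of Wendy is 1.

1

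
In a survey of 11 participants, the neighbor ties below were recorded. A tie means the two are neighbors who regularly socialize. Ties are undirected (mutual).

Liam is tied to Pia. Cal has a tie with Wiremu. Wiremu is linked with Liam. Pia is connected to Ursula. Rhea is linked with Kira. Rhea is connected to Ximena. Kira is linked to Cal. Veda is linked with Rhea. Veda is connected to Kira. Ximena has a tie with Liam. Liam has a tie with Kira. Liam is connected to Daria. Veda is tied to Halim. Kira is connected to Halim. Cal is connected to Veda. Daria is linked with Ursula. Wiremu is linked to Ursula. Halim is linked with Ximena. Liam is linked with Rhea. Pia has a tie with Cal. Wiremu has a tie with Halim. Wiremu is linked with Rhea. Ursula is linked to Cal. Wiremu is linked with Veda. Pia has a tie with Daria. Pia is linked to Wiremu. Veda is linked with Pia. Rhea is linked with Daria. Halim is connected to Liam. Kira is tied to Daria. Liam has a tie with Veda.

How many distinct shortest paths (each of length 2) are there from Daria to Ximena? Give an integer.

2

The shortest distance is 2. The length-2 paths are: Daria–Liam–Ximena; Daria–Rhea–Ximena.
That gives 2 distinct shortest paths.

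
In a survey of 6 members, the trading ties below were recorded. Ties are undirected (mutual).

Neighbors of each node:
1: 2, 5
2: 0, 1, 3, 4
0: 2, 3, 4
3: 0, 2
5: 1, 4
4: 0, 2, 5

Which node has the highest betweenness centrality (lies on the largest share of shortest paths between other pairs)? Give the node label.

Unnormalized betweenness of each node: 0:5/6, 1:5/6, 2:11/3, 3:0, 4:13/6, 5:1/2.
2 has the largest value, 11/3, making it the main broker — the node through which the most shortest paths run.

2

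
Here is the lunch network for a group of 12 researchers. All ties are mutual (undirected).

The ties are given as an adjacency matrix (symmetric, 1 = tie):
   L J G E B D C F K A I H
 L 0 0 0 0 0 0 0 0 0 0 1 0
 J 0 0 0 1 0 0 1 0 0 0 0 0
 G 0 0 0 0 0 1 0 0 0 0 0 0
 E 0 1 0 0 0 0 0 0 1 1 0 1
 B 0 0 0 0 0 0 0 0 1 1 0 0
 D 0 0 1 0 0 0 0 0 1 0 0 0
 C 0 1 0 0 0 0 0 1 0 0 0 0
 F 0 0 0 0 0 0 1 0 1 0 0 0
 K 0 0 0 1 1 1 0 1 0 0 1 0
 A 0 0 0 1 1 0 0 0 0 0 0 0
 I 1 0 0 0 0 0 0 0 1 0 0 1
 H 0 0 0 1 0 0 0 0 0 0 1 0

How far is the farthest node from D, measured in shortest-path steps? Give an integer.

Distances from D: A:3, B:2, C:3, E:2, F:2, G:1, H:3, I:2, J:3, K:1, L:3.
The largest is 3 (to A, H, J, C, and L), so the eccentricity of D is 3.

3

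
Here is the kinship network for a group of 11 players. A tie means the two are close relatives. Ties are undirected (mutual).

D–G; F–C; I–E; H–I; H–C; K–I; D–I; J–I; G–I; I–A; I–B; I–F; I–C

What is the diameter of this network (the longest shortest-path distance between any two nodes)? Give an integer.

Eccentricity of each node (its greatest distance to any other): A:2, B:2, C:2, D:2, E:2, F:2, G:2, H:2, I:1, J:2, K:2.
The maximum eccentricity is 2, realized for instance by the pair B–J via B – I – J. So the diameter is 2.

2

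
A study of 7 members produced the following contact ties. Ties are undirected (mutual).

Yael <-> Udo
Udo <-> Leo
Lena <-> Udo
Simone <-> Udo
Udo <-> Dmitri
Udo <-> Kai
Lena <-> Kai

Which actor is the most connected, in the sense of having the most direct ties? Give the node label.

Udo

Degrees — Dmitri:1, Kai:2, Lena:2, Leo:1, Simone:1, Udo:6, Yael:1.
The maximum is 6, attained only by Udo.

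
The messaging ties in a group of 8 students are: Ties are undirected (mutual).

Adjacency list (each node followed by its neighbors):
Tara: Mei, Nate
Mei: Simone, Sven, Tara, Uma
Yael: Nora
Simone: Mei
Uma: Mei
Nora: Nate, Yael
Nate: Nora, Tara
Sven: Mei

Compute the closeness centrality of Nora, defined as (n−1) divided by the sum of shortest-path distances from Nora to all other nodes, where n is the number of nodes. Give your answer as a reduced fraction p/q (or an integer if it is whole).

7/19

Distances from Nora: Mei:3, Nate:1, Simone:4, Sven:4, Tara:2, Uma:4, Yael:1. Sum = 19.
n = 8, so closeness = 7/19.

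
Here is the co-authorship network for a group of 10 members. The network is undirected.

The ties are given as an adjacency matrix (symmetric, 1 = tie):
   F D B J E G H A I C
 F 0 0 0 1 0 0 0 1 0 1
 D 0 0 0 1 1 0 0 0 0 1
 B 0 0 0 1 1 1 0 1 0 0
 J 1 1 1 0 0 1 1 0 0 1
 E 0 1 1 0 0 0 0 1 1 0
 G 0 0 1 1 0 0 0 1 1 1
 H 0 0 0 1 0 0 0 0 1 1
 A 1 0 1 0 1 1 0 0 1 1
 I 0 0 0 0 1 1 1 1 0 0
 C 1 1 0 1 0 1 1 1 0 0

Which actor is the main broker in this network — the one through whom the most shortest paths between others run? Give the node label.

J

Unnormalized betweenness of each node: A:14/3, B:13/12, C:47/12, D:1, E:7/3, F:1/4, G:7/4, H:5/6, I:13/6, J:5.
J has the largest value, 5, making it the main broker — the node through which the most shortest paths run.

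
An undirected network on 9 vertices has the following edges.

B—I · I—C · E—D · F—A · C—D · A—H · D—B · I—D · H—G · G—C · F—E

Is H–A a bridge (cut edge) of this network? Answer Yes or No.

Even without that edge, H still reaches A via H – G – C – D – E – F – A, so the network stays connected. Not a bridge.

No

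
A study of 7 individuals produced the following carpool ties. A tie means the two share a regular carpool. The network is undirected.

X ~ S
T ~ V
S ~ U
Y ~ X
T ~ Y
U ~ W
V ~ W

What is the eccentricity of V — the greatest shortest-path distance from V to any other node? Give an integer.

Distances from V: S:3, T:1, U:2, W:1, X:3, Y:2.
The largest is 3 (to S and X), so the eccentricity of V is 3.

3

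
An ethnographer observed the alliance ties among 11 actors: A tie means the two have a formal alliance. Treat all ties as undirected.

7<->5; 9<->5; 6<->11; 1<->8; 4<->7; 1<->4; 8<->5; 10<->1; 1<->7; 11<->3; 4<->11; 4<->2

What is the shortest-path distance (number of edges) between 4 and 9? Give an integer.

One shortest route is 4 – 7 – 5 – 9, which uses 3 edges, and at distance 2 from 4 we only reach {3, 5, 6, 8, 10}, which does not include 9. So d(4,9) = 3.

3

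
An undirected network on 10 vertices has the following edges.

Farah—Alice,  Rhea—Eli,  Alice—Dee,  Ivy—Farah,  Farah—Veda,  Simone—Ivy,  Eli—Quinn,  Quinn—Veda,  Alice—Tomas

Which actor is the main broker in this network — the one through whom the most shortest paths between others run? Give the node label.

Unnormalized betweenness of each node: Alice:15, Dee:0, Eli:8, Farah:26, Ivy:8, Quinn:14, Rhea:0, Simone:0, Tomas:0, Veda:18.
Farah has the largest value, 26, making it the main broker — the node through which the most shortest paths run.

Farah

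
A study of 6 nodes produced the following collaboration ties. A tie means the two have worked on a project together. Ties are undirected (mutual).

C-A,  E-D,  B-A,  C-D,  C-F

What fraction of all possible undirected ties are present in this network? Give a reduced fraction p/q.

There are 5 edges and 6 nodes, so the maximum possible is C(6,2) = 15.
Density = 5/15 = 1/3.

1/3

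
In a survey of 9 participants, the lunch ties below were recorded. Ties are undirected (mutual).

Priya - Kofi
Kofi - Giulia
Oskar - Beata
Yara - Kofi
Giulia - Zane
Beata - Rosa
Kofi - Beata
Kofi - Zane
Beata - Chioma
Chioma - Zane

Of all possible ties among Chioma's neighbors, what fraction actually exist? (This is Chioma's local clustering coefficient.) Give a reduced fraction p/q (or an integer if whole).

0

Chioma's neighbors: Beata and Zane (k = 2).
Possible neighbor pairs: C(2,2) = 1. Edges among them: none → e = 0.
Clustering(Chioma) = 0/1.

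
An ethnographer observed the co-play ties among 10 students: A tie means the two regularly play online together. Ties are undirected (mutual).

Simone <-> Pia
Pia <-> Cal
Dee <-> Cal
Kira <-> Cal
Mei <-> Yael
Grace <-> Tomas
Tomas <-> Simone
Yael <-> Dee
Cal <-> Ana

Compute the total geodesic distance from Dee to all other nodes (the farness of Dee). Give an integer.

Distances from Dee: Ana:2, Cal:1, Grace:5, Kira:2, Mei:2, Pia:2, Simone:3, Tomas:4, Yael:1.
Sum = 2 + 1 + 5 + 2 + 2 + 2 + 3 + 4 + 1 = 22.

22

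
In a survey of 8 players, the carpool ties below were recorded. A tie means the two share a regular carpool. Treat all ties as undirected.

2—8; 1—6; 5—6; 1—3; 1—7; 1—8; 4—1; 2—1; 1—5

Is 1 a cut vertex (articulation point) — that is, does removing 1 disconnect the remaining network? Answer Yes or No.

Yes

Removing 1 leaves {4} with no path to {2 and 8}, so the network splits into 5 components. 1 is a cut vertex.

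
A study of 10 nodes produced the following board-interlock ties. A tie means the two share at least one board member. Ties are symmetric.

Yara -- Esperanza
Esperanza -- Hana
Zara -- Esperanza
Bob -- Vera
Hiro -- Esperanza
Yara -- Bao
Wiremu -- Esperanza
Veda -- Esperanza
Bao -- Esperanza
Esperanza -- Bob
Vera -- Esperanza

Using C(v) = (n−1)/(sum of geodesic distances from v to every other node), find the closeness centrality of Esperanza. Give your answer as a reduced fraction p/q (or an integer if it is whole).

Distances from Esperanza: Bao:1, Bob:1, Hana:1, Hiro:1, Veda:1, Vera:1, Wiremu:1, Yara:1, Zara:1. Sum = 9.
n = 10, so closeness = 9/9 = 1.

1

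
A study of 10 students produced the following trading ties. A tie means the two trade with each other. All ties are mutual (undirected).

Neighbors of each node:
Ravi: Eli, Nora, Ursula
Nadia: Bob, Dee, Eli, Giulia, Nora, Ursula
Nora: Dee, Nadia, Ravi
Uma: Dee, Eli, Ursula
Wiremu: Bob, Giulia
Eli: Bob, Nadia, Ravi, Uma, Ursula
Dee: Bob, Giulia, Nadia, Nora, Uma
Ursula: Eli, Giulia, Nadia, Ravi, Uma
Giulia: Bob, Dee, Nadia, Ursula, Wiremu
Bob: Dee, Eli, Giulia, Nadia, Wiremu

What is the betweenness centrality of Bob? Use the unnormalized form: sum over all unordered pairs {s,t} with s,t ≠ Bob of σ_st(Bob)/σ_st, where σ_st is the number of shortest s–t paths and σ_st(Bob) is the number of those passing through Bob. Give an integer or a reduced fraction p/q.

Pairs whose geodesics pass through Bob — Wiremu–Dee: 1/2; Wiremu–Uma: 2/4; Wiremu–Nadia: 1/2; Wiremu–Eli: 1; Wiremu–Nora: 2/4; Wiremu–Ravi: 1/2; Dee–Eli: 1/3; Eli–Giulia: 1/3.
All other pairs contribute 0.
Summing the contributions gives betweenness(Bob) = 25/6.

25/6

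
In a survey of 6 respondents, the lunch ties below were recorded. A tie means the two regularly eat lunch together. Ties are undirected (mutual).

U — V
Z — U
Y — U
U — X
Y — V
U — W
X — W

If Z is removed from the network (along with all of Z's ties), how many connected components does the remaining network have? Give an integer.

Z's neighbors (U) remain reachable from one another through other ties, so the rest of the network stays in one piece.

1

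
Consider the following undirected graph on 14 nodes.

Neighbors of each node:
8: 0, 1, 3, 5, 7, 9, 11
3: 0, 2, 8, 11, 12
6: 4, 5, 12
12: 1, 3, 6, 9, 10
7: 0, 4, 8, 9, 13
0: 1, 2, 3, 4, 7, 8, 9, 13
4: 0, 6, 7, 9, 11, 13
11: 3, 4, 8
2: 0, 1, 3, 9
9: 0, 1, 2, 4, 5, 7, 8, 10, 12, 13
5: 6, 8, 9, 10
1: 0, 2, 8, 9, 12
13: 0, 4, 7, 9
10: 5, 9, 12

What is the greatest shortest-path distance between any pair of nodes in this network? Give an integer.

3

Eccentricity of each node (its greatest distance to any other): 0:2, 1:2, 2:3, 3:2, 4:2, 5:2, 6:3, 7:2, 8:2, 9:2, 10:3, 11:3, 12:2, 13:2.
The maximum eccentricity is 3, realized for instance by the pair 6–2 via 6 – 12 – 3 – 2. So the diameter is 3.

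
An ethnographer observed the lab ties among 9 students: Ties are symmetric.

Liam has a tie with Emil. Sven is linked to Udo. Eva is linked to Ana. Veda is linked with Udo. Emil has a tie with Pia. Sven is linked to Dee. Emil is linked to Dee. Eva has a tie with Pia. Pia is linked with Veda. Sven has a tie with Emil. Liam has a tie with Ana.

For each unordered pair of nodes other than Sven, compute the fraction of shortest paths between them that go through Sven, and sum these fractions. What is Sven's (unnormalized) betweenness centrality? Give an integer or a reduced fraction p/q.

4

Pairs whose geodesics pass through Sven — Veda–Dee: 1/2; Udo–Dee: 1; Udo–Emil: 1; Udo–Liam: 1; Udo–Ana: 1/2.
All other pairs contribute 0.
Summing the contributions gives betweenness(Sven) = 4.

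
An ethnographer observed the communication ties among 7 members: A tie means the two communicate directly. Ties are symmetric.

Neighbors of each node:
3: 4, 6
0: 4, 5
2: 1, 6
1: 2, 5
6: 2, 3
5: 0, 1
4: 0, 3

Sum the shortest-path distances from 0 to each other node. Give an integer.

12

Distances from 0: 1:2, 2:3, 3:2, 4:1, 5:1, 6:3.
Sum = 2 + 3 + 2 + 1 + 1 + 3 = 12.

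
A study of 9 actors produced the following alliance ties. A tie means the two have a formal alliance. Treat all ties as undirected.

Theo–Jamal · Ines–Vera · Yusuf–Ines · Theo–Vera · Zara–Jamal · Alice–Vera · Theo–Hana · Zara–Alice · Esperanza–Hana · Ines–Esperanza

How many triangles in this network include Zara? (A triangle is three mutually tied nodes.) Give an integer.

Zara's neighbors are Alice and Jamal, but none of them are tied to each other, so no triangle contains Zara.

0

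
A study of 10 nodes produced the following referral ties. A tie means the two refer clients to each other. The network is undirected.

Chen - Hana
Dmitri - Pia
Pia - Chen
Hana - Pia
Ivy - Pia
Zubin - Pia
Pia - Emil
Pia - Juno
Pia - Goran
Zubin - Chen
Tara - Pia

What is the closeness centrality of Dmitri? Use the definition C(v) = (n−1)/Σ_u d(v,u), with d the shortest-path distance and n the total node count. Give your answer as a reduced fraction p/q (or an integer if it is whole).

Distances from Dmitri: Chen:2, Emil:2, Goran:2, Hana:2, Ivy:2, Juno:2, Pia:1, Tara:2, Zubin:2. Sum = 17.
n = 10, so closeness = 9/17.

9/17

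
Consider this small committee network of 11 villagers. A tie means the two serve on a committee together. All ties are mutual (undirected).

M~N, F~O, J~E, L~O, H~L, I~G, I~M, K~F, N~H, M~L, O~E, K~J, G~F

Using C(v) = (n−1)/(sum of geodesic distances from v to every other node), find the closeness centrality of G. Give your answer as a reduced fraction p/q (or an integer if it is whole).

5/12

Distances from G: E:3, F:1, H:4, I:1, J:3, K:2, L:3, M:2, N:3, O:2. Sum = 24.
n = 11, so closeness = 10/24 = 5/12.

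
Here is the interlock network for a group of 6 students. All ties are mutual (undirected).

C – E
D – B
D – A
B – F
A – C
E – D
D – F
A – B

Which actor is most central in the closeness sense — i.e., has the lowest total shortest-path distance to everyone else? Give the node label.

Farness (sum of distances to all others) for each node — A:7, B:7, C:9, D:6, E:8, F:9.
The smallest farness is 6, for D, so D has the highest closeness.

D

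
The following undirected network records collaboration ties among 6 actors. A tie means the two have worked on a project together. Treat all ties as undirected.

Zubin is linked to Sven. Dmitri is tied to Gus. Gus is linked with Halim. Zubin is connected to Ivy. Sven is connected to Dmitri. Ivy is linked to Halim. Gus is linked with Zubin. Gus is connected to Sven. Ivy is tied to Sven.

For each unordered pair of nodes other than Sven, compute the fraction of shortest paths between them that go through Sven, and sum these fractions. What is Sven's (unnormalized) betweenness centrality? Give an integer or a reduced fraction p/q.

Pairs whose geodesics pass through Sven — Ivy–Dmitri: 1; Ivy–Gus: 1/3; Zubin–Dmitri: 1/2.
All other pairs contribute 0.
Summing the contributions gives betweenness(Sven) = 11/6.

11/6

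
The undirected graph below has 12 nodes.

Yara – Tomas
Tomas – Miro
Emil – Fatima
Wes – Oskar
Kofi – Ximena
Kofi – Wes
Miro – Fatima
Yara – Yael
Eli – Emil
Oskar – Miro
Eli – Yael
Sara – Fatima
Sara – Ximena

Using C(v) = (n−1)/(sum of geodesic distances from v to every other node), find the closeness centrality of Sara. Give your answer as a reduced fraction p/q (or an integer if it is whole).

Distances from Sara: Eli:3, Emil:2, Fatima:1, Kofi:2, Miro:2, Oskar:3, Tomas:3, Wes:3, Ximena:1, Yael:4, Yara:4. Sum = 28.
n = 12, so closeness = 11/28.

11/28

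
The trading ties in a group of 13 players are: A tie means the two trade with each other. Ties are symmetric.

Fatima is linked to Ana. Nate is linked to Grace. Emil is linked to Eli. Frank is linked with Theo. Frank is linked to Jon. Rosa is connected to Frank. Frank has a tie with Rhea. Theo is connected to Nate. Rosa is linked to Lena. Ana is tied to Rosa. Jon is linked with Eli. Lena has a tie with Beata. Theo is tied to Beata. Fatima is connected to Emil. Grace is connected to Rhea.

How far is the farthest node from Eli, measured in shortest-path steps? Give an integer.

Distances from Eli: Ana:3, Beata:4, Emil:1, Fatima:2, Frank:2, Grace:4, Jon:1, Lena:4, Nate:4, Rhea:3, Rosa:3, Theo:3.
The largest is 4 (to Lena, Beata, Nate, and Grace), so the eccentricity of Eli is 4.

4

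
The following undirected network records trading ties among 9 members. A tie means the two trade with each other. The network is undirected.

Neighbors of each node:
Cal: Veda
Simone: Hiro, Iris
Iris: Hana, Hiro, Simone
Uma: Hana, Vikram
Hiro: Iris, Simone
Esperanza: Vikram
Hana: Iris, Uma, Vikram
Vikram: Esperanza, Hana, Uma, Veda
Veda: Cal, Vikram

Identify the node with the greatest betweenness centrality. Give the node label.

Vikram

Unnormalized betweenness of each node: Cal:0, Esperanza:0, Hana:15, Hiro:0, Iris:12, Simone:0, Uma:0, Veda:7, Vikram:17.
Vikram has the largest value, 17, making it the main broker — the node through which the most shortest paths run.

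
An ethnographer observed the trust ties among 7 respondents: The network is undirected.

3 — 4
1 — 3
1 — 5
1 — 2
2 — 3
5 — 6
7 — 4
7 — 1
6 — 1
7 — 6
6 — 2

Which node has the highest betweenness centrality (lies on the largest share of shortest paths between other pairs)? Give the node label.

1

Unnormalized betweenness of each node: 1:25/6, 2:1/2, 3:11/6, 4:1/2, 5:0, 6:11/6, 7:13/6.
1 has the largest value, 25/6, making it the main broker — the node through which the most shortest paths run.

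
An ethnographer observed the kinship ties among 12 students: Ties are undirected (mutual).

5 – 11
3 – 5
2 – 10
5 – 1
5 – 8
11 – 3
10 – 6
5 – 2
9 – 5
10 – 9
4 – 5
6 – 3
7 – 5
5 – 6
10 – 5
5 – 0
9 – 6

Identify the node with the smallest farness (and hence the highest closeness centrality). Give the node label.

Farness (sum of distances to all others) for each node — 0:21, 1:21, 2:20, 3:19, 4:21, 5:11, 6:18, 7:21, 8:21, 9:19, 10:18, 11:20.
The smallest farness is 11, for 5, so 5 has the highest closeness.

5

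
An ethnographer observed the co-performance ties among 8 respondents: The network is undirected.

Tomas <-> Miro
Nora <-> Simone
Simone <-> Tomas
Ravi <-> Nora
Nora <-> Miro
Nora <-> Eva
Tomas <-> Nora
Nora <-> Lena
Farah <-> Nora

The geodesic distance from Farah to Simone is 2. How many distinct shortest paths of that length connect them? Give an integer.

The shortest distance is 2, and the only length-2 path is Farah–Nora–Simone. So there is exactly 1 shortest path.

1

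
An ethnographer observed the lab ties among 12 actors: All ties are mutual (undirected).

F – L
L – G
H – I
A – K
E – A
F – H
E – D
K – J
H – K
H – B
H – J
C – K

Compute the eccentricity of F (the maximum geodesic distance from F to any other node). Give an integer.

5

Distances from F: A:3, B:2, C:3, D:5, E:4, G:2, H:1, I:2, J:2, K:2, L:1.
The largest is 5 (to D), so the eccentricity of F is 5.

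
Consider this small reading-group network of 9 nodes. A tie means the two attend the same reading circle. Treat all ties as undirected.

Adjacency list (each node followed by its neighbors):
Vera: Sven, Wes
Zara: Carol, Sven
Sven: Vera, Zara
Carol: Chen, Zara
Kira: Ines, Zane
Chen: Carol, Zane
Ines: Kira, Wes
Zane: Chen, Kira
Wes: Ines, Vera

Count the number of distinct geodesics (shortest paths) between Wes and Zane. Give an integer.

The shortest distance is 3, and the only length-3 path is Wes–Ines–Kira–Zane. So there is exactly 1 shortest path.

1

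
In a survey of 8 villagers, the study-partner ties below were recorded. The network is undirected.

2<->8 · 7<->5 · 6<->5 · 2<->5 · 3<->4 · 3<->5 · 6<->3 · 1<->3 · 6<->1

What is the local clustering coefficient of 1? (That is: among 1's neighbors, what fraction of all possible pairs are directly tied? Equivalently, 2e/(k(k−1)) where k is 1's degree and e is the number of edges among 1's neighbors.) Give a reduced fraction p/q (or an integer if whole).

1

1's neighbors: 3 and 6 (k = 2).
Possible neighbor pairs: C(2,2) = 1. Edges among them: 3–6 → e = 1.
Clustering(1) = 1/1.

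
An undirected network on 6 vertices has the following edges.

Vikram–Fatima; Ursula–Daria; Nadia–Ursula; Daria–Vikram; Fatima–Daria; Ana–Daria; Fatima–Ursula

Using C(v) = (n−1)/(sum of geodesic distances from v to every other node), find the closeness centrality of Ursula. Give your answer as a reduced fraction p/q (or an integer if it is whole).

5/7

Distances from Ursula: Ana:2, Daria:1, Fatima:1, Nadia:1, Vikram:2. Sum = 7.
n = 6, so closeness = 5/7.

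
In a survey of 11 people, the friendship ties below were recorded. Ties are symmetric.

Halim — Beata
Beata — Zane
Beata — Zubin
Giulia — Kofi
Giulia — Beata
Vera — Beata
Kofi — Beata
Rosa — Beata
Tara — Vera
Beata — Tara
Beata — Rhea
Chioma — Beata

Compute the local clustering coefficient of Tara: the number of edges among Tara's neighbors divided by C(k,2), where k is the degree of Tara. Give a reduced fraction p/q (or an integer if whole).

1

Tara's neighbors: Beata and Vera (k = 2).
Possible neighbor pairs: C(2,2) = 1. Edges among them: Beata–Vera → e = 1.
Clustering(Tara) = 1/1.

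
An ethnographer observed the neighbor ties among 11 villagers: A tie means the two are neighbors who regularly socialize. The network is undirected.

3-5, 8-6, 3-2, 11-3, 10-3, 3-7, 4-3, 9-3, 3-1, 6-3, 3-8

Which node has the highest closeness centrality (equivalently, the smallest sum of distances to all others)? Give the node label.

Farness (sum of distances to all others) for each node — 1:19, 2:19, 3:10, 4:19, 5:19, 6:18, 7:19, 8:18, 9:19, 10:19, 11:19.
The smallest farness is 10, for 3, so 3 has the highest closeness.

3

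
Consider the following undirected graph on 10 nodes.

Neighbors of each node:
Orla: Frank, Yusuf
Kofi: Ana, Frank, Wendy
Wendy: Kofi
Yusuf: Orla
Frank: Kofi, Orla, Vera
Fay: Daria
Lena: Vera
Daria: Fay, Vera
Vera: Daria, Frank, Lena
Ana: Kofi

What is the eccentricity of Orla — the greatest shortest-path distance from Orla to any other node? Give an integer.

Distances from Orla: Ana:3, Daria:3, Fay:4, Frank:1, Kofi:2, Lena:3, Vera:2, Wendy:3, Yusuf:1.
The largest is 4 (to Fay), so the eccentricity of Orla is 4.

4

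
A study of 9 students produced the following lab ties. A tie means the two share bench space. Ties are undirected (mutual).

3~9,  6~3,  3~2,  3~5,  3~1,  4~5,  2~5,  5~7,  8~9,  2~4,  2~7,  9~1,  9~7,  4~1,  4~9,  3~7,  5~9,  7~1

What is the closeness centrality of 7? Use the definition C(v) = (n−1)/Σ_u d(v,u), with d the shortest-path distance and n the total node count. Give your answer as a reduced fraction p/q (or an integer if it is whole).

8/11

Distances from 7: 1:1, 2:1, 3:1, 4:2, 5:1, 6:2, 8:2, 9:1. Sum = 11.
n = 9, so closeness = 8/11.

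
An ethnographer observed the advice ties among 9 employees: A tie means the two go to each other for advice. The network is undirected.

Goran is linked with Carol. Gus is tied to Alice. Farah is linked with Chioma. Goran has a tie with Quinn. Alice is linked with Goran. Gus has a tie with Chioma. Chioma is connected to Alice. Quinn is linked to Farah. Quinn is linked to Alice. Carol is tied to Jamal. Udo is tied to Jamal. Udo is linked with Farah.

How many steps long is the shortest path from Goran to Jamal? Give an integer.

2

One shortest route is Goran – Carol – Jamal, which uses 2 edges, and Goran and Jamal are not directly tied, so nothing shorter exists. So d(Goran,Jamal) = 2.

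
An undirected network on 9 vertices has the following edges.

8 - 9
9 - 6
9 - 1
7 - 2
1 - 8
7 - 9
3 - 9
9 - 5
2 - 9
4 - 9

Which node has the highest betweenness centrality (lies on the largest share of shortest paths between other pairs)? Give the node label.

Unnormalized betweenness of each node: 1:0, 2:0, 3:0, 4:0, 5:0, 6:0, 7:0, 8:0, 9:26.
9 has the largest value, 26, making it the main broker — the node through which the most shortest paths run.

9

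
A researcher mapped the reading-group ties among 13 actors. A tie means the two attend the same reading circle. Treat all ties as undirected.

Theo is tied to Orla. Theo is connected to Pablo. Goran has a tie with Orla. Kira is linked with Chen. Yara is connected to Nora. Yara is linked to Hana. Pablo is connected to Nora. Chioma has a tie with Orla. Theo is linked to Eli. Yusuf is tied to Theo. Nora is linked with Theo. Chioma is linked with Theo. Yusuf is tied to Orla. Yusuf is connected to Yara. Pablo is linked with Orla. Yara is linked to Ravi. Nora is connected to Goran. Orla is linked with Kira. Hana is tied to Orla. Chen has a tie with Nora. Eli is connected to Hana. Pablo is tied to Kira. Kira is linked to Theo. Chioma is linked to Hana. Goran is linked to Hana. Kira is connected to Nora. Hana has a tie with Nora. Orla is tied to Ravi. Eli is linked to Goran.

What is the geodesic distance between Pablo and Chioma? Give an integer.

One shortest route is Pablo – Theo – Chioma, which uses 2 edges, and Pablo and Chioma are not directly tied, so nothing shorter exists. So d(Pablo,Chioma) = 2.

2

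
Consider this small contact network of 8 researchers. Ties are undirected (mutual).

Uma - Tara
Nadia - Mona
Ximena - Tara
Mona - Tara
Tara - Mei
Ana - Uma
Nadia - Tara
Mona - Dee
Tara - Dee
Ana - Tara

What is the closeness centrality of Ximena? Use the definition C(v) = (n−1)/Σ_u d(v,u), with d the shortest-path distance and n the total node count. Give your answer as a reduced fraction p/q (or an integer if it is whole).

7/13

Distances from Ximena: Ana:2, Dee:2, Mei:2, Mona:2, Nadia:2, Tara:1, Uma:2. Sum = 13.
n = 8, so closeness = 7/13.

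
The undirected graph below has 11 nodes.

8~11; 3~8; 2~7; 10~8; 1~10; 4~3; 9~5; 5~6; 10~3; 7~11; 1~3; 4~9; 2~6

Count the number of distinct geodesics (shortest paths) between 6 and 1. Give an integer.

The shortest distance is 5, and the only length-5 path is 6–5–9–4–3–1. So there is exactly 1 shortest path.

1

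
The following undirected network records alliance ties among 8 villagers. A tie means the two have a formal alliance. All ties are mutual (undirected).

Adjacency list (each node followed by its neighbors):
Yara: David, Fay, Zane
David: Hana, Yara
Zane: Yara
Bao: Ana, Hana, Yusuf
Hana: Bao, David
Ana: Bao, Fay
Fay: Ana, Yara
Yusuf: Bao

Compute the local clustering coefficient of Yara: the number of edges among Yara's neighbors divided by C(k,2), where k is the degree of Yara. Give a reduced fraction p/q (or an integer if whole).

0

Yara's neighbors: David, Fay, and Zane (k = 3).
Possible neighbor pairs: C(3,2) = 3. Edges among them: none → e = 0.
Clustering(Yara) = 0/3 = 0.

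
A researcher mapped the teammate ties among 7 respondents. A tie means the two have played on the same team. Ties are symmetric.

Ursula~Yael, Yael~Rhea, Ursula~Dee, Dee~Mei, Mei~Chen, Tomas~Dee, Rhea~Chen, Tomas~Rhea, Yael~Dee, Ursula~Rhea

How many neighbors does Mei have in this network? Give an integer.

Mei is directly tied to Chen and Dee. That is 2 neighbors, so the degree of Mei is 2.

2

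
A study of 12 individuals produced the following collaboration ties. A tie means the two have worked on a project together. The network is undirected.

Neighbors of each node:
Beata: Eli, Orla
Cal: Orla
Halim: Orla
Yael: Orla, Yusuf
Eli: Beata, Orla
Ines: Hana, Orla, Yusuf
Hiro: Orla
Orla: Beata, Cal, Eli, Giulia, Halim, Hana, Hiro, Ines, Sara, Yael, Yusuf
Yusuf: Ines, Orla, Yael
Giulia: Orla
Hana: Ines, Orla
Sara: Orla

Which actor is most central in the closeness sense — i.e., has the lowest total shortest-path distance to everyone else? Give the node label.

Farness (sum of distances to all others) for each node — Beata:20, Cal:21, Eli:20, Giulia:21, Halim:21, Hana:20, Hiro:21, Ines:19, Orla:11, Sara:21, Yael:20, Yusuf:19.
The smallest farness is 11, for Orla, so Orla has the highest closeness.

Orla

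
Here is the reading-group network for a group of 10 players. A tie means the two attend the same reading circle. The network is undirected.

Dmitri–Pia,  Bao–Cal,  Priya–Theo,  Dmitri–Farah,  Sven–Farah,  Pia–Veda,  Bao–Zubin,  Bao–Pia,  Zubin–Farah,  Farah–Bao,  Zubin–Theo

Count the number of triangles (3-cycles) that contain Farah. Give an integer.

Farah's neighbors: Bao, Dmitri, Sven, and Zubin.
Neighbor pairs that are themselves tied: Farah–Bao–Zubin. Each forms one triangle with Farah, for 1 in total.

1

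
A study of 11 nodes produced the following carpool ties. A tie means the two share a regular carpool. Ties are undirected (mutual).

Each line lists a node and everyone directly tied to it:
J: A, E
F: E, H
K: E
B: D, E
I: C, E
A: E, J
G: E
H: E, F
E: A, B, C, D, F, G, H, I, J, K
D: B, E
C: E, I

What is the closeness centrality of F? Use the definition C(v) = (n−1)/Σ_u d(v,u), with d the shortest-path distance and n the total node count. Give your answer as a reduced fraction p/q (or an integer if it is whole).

5/9

Distances from F: A:2, B:2, C:2, D:2, E:1, G:2, H:1, I:2, J:2, K:2. Sum = 18.
n = 11, so closeness = 10/18 = 5/9.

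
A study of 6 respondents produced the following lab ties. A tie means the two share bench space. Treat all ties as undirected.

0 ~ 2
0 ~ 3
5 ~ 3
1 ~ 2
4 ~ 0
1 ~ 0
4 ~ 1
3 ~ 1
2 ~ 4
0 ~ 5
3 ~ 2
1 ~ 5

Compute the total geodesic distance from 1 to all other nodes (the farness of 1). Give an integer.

Distances from 1: 0:1, 2:1, 3:1, 4:1, 5:1.
Sum = 1 + 1 + 1 + 1 + 1 = 5.

5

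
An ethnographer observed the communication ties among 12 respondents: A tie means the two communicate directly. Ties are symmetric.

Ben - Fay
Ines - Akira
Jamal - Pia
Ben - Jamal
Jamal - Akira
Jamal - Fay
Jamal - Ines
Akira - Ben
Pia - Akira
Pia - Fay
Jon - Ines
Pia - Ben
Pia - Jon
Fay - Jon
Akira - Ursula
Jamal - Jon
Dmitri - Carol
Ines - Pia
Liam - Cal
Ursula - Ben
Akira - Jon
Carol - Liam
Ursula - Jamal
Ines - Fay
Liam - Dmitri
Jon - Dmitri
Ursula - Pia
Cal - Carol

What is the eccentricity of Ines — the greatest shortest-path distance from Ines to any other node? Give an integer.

4

Distances from Ines: Akira:1, Ben:2, Cal:4, Carol:3, Dmitri:2, Fay:1, Jamal:1, Jon:1, Liam:3, Pia:1, Ursula:2.
The largest is 4 (to Cal), so the eccentricity of Ines is 4.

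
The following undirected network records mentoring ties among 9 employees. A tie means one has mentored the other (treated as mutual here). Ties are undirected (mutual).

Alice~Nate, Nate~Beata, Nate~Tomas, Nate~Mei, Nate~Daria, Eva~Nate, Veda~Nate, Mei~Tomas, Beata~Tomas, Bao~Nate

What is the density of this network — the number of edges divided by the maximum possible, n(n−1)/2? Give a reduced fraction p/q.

There are 10 edges and 9 nodes, so the maximum possible is C(9,2) = 36.
Density = 10/36 = 5/18.

5/18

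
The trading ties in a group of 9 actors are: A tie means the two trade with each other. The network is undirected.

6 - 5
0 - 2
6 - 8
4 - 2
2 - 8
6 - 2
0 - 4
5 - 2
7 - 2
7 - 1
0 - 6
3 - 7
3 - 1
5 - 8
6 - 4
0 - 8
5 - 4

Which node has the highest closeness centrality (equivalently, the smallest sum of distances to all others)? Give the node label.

Farness (sum of distances to all others) for each node — 0:14, 1:19, 2:10, 3:19, 4:14, 5:14, 6:13, 7:13, 8:14.
The smallest farness is 10, for 2, so 2 has the highest closeness.

2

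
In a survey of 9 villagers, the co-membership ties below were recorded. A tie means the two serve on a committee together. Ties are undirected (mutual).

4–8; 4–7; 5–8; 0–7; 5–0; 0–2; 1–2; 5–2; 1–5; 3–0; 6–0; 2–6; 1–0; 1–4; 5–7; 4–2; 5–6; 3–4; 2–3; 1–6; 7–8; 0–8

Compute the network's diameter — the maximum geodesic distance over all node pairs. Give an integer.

2

Eccentricity of each node (its greatest distance to any other): 0:2, 1:2, 2:2, 3:2, 4:2, 5:2, 6:2, 7:2, 8:2.
The maximum eccentricity is 2, realized for instance by the pair 1–7 via 1 – 5 – 7. So the diameter is 2.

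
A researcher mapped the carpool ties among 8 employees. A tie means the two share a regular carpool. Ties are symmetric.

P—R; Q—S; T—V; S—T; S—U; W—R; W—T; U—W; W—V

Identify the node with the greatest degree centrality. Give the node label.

W

Degrees — P:1, Q:1, R:2, S:3, T:3, U:2, V:2, W:4.
The maximum is 4, attained only by W.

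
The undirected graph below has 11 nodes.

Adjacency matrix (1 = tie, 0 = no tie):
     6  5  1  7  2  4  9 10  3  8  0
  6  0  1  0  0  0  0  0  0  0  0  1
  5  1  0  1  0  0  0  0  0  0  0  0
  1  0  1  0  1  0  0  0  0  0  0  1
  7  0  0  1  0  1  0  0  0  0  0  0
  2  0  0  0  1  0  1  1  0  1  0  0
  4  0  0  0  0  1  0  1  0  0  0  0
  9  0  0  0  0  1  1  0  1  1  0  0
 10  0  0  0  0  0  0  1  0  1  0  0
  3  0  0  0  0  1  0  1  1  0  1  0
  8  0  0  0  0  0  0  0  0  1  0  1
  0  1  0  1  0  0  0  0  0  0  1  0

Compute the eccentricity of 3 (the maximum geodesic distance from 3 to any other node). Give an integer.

4

Distances from 3: 0:2, 1:3, 2:1, 4:2, 5:4, 6:3, 7:2, 8:1, 9:1, 10:1.
The largest is 4 (to 5), so the eccentricity of 3 is 4.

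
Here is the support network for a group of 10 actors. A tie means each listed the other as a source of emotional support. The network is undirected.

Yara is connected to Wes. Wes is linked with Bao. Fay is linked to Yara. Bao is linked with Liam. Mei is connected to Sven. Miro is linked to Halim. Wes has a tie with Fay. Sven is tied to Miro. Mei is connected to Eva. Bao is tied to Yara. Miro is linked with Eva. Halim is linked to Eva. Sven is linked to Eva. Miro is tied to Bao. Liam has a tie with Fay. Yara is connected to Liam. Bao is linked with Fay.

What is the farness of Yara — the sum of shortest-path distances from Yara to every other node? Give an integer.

Distances from Yara: Bao:1, Eva:3, Fay:1, Halim:3, Liam:1, Mei:4, Miro:2, Sven:3, Wes:1.
Sum = 1 + 3 + 1 + 3 + 1 + 4 + 2 + 3 + 1 = 19.

19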